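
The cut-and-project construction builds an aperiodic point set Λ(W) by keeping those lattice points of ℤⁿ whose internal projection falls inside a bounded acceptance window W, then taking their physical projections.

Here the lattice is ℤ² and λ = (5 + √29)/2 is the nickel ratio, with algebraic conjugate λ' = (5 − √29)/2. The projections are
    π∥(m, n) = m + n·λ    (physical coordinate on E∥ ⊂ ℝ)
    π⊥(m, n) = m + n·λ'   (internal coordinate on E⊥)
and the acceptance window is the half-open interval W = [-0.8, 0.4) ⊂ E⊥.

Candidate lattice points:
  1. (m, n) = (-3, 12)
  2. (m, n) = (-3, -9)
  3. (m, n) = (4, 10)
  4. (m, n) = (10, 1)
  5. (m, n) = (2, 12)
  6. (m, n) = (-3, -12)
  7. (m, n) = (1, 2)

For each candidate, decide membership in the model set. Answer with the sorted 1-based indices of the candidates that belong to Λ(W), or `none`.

5, 6

Compute λ' = (5−√29)/2 = -0.19258, so π⊥(m,n) = m -0.19258·n.
[1] lift (-3,12): star map gives -5.31099; window check -0.8 ≤ -5.31099 < 0.4 is false → out
[2] lift (-3,-9): star map gives -1.26676; window check -0.8 ≤ -1.26676 < 0.4 is false → out
[3] lift (4,10): star map gives 2.07418; window check -0.8 ≤ 2.07418 < 0.4 is false → out
[4] lift (10,1): star map gives 9.80742; window check -0.8 ≤ 9.80742 < 0.4 is false → out
[5] lift (2,12): star map gives -0.31099; window check -0.8 ≤ -0.31099 < 0.4 is true → IN Λ
[6] lift (-3,-12): star map gives -0.68901; window check -0.8 ≤ -0.68901 < 0.4 is true → IN Λ
[7] lift (1,2): star map gives 0.61484; window check -0.8 ≤ 0.61484 < 0.4 is false → out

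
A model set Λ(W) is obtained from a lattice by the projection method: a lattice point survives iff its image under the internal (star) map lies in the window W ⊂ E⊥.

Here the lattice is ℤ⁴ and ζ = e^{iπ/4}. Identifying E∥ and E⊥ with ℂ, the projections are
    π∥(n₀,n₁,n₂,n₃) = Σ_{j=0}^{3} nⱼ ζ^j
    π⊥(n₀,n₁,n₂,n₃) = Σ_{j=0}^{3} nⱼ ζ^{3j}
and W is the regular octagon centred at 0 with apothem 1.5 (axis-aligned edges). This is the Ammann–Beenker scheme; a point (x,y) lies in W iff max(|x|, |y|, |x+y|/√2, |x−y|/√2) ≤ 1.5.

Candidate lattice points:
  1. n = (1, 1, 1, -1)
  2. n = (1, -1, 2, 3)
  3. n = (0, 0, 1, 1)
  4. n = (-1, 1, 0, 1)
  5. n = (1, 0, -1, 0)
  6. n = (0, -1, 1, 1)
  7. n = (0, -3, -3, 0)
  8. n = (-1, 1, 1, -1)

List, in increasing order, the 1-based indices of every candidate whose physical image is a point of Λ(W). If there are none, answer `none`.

Internal map: ζ^{3j} for j=0..3 gives (1,0), (−√2/2,√2/2), (0,−1), (√2/2,√2/2).
#1 (1, 1, 1, -1): internal (-0.414214, -1.000000); octagon support 1.000000 vs apothem 1.5 → ∈ W
#2 (1, -1, 2, 3): internal (3.828427, -0.585786); octagon support 3.828427 vs apothem 1.5 → ∉ W
#3 (0, 0, 1, 1): internal (0.707107, -0.292893); octagon support 0.707107 vs apothem 1.5 → ∈ W
#4 (-1, 1, 0, 1): internal (-1.000000, 1.414214); octagon support 1.707107 vs apothem 1.5 → ∉ W
#5 (1, 0, -1, 0): internal (1.000000, 1.000000); octagon support 1.414214 vs apothem 1.5 → ∈ W
#6 (0, -1, 1, 1): internal (1.414214, -1.000000); octagon support 1.707107 vs apothem 1.5 → ∉ W
#7 (0, -3, -3, 0): internal (2.121320, 0.878680); octagon support 2.121320 vs apothem 1.5 → ∉ W
#8 (-1, 1, 1, -1): internal (-2.414214, -1.000000); octagon support 2.414214 vs apothem 1.5 → ∉ W

1, 3, 5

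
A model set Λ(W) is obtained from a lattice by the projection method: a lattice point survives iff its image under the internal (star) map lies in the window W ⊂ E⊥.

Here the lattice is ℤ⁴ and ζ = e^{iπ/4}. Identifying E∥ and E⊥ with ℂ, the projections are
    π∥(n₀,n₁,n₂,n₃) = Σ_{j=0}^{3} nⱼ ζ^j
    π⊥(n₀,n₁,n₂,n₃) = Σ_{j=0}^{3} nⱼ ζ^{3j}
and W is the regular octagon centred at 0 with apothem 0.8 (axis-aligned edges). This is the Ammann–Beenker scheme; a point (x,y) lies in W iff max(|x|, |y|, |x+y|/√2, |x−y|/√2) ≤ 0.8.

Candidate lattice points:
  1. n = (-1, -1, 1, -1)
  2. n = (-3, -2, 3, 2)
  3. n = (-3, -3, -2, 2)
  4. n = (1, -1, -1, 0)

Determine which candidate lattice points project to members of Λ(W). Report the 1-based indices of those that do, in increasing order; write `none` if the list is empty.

none

Internal map: ζ^{3j} for j=0..3 gives (1,0), (−√2/2,√2/2), (0,−1), (√2/2,√2/2).
#1 (-1, -1, 1, -1): internal (-1.000000, -2.414214); octagon support 2.414214 vs apothem 0.8 → ∉ W
#2 (-3, -2, 3, 2): internal (-0.171573, -3.000000); octagon support 3.000000 vs apothem 0.8 → ∉ W
#3 (-3, -3, -2, 2): internal (0.535534, 1.292893); octagon support 1.292893 vs apothem 0.8 → ∉ W
#4 (1, -1, -1, 0): internal (1.707107, 0.292893); octagon support 1.707107 vs apothem 0.8 → ∉ W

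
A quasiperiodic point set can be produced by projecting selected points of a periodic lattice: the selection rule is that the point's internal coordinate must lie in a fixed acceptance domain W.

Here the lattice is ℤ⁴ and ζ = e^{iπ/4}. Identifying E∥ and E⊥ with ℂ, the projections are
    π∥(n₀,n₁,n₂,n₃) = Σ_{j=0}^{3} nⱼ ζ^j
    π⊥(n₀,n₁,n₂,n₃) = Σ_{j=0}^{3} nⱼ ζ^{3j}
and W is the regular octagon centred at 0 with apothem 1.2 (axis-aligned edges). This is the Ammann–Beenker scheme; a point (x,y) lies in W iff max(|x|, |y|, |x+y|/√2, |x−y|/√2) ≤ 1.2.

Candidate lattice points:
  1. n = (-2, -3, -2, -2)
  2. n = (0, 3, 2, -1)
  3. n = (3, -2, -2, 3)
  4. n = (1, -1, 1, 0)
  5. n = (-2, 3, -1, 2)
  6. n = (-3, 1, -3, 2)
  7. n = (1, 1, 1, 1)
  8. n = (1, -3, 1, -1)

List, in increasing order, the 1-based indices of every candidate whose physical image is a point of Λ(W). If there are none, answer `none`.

7

Internal map: ζ^{3j} for j=0..3 gives (1,0), (−√2/2,√2/2), (0,−1), (√2/2,√2/2).
candidate 1: n = (-2, -3, -2, -2) → π⊥ ≈ (-1.29289, -1.53553); max(|x|,|y|,|x±y|/√2) = 2.00000 > 1.2 ⇒ ∉ W
candidate 2: n = (0, 3, 2, -1) → π⊥ ≈ (-2.82843, -0.58579); max(|x|,|y|,|x±y|/√2) = 2.82843 > 1.2 ⇒ ∉ W
candidate 3: n = (3, -2, -2, 3) → π⊥ ≈ (+6.53553, +2.70711); max(|x|,|y|,|x±y|/√2) = 6.53553 > 1.2 ⇒ ∉ W
candidate 4: n = (1, -1, 1, 0) → π⊥ ≈ (+1.70711, -1.70711); max(|x|,|y|,|x±y|/√2) = 2.41421 > 1.2 ⇒ ∉ W
candidate 5: n = (-2, 3, -1, 2) → π⊥ ≈ (-2.70711, +4.53553); max(|x|,|y|,|x±y|/√2) = 5.12132 > 1.2 ⇒ ∉ W
candidate 6: n = (-3, 1, -3, 2) → π⊥ ≈ (-2.29289, +5.12132); max(|x|,|y|,|x±y|/√2) = 5.24264 > 1.2 ⇒ ∉ W
candidate 7: n = (1, 1, 1, 1) → π⊥ ≈ (+1.00000, +0.41421); max(|x|,|y|,|x±y|/√2) = 1.00000 ≤ 1.2 ⇒ ∈ W
candidate 8: n = (1, -3, 1, -1) → π⊥ ≈ (+2.41421, -3.82843); max(|x|,|y|,|x±y|/√2) = 4.41421 > 1.2 ⇒ ∉ W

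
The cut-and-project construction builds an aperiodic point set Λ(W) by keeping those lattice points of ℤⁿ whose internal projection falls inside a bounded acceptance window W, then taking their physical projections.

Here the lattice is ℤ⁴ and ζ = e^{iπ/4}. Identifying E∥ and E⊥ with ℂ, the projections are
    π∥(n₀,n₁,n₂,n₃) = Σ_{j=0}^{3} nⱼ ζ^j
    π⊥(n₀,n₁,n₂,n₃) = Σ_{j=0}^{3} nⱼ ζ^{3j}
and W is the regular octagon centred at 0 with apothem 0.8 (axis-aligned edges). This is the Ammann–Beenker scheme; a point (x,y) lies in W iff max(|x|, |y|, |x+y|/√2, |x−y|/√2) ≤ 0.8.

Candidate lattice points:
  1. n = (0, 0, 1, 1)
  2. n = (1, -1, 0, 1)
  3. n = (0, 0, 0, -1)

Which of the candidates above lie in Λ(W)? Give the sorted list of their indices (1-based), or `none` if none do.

Internal map: ζ^{3j} for j=0..3 gives (1,0), (−√2/2,√2/2), (0,−1), (√2/2,√2/2).
candidate 1: n = (0, 0, 1, 1) → π⊥ ≈ (+0.7071, -0.2929); max(|x|,|y|,|x±y|/√2) = 0.7071 ≤ 0.8 ⇒ ∈ W
candidate 2: n = (1, -1, 0, 1) → π⊥ ≈ (+2.4142, +0.0000); max(|x|,|y|,|x±y|/√2) = 2.4142 > 0.8 ⇒ ∉ W
candidate 3: n = (0, 0, 0, -1) → π⊥ ≈ (-0.7071, -0.7071); max(|x|,|y|,|x±y|/√2) = 1.0000 > 0.8 ⇒ ∉ W

1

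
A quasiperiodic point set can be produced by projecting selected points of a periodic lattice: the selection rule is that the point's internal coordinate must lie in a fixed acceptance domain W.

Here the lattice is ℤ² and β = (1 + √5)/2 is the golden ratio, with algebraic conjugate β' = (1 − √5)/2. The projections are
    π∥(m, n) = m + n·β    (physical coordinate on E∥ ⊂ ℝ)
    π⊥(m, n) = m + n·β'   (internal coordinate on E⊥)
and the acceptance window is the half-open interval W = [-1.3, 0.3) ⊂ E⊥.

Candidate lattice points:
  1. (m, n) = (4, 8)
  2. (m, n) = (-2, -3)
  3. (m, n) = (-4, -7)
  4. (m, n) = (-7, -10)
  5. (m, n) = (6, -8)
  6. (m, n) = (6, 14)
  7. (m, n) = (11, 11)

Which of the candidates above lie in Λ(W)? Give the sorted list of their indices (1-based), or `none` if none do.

Compute β' = (1−√5)/2 = -0.618034, so π⊥(m,n) = m -0.618034·n.
candidate 1: (m,n)=(4,8) → π∥ = 4+8·β ≈ 16.944272, π⊥ = 4+8·β' ≈ -0.944272 ∈ [-1.3, 0.3) ⇒ IN Λ
candidate 2: (m,n)=(-2,-3) → π∥ = -2-3·β ≈ -6.854102, π⊥ = -2-3·β' ≈ -0.145898 ∈ [-1.3, 0.3) ⇒ IN Λ
candidate 3: (m,n)=(-4,-7) → π∥ = -4-7·β ≈ -15.326238, π⊥ = -4-7·β' ≈ 0.326238 ∉ [-1.3, 0.3) ⇒ out
candidate 4: (m,n)=(-7,-10) → π∥ = -7-10·β ≈ -23.180340, π⊥ = -7-10·β' ≈ -0.819660 ∈ [-1.3, 0.3) ⇒ IN Λ
candidate 5: (m,n)=(6,-8) → π∥ = 6-8·β ≈ -6.944272, π⊥ = 6-8·β' ≈ 10.944272 ∉ [-1.3, 0.3) ⇒ out
candidate 6: (m,n)=(6,14) → π∥ = 6+14·β ≈ 28.652476, π⊥ = 6+14·β' ≈ -2.652476 ∉ [-1.3, 0.3) ⇒ out
candidate 7: (m,n)=(11,11) → π∥ = 11+11·β ≈ 28.798374, π⊥ = 11+11·β' ≈ 4.201626 ∉ [-1.3, 0.3) ⇒ out

1, 2, 4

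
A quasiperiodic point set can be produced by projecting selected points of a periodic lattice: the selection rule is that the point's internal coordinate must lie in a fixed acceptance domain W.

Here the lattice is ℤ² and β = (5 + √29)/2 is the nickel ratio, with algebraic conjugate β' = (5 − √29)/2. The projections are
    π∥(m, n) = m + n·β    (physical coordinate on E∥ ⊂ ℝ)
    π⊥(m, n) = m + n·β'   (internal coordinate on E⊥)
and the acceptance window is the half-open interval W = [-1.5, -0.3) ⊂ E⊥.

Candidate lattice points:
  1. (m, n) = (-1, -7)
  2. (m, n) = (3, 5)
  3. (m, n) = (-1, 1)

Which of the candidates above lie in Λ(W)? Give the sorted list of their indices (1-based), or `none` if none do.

3

Compute β' = (5−√29)/2 = -0.1926, so π⊥(m,n) = m -0.1926·n.
[1] lift (-1,-7): star map gives 0.3481; window check -1.5 ≤ 0.3481 < -0.3 is false → out
[2] lift (3,5): star map gives 2.0371; window check -1.5 ≤ 2.0371 < -0.3 is false → out
[3] lift (-1,1): star map gives -1.1926; window check -1.5 ≤ -1.1926 < -0.3 is true → IN Λ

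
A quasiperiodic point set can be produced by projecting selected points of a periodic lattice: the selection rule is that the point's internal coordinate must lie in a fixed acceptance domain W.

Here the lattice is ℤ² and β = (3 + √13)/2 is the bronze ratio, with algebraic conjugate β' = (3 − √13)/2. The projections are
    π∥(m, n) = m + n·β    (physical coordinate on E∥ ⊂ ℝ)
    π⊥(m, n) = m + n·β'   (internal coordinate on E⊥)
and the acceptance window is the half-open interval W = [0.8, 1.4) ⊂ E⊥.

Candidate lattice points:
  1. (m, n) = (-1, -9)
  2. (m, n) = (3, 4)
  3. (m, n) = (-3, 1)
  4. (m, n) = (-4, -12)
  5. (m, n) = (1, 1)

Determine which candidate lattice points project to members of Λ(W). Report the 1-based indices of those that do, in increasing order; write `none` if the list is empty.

Numerically β ≈ 3.3028 and β' = −1/β ≈ -0.3028.
[1] lift (-1,-9): star map gives 1.7250; window check 0.8 ≤ 1.7250 < 1.4 is false → out
[2] lift (3,4): star map gives 1.7889; window check 0.8 ≤ 1.7889 < 1.4 is false → out
[3] lift (-3,1): star map gives -3.3028; window check 0.8 ≤ -3.3028 < 1.4 is false → out
[4] lift (-4,-12): star map gives -0.3667; window check 0.8 ≤ -0.3667 < 1.4 is false → out
[5] lift (1,1): star map gives 0.6972; window check 0.8 ≤ 0.6972 < 1.4 is false → out

none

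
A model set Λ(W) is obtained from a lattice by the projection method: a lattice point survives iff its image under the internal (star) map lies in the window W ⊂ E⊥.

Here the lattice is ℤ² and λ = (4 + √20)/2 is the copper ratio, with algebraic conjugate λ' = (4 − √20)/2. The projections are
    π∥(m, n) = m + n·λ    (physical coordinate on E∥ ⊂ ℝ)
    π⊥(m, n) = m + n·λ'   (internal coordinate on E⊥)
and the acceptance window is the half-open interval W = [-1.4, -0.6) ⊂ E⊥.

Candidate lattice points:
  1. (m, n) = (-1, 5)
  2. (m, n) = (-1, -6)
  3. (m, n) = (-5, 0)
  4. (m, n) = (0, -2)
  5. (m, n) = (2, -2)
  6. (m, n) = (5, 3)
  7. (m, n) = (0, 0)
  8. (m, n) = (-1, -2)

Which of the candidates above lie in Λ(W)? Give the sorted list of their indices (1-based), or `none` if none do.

none

λ' = (4−√20)/2 ≈ -0.23607.
[1] lift (-1,5): star map gives -2.18034; window check -1.4 ≤ -2.18034 < -0.6 is false → out
[2] lift (-1,-6): star map gives 0.41641; window check -1.4 ≤ 0.41641 < -0.6 is false → out
[3] lift (-5,0): star map gives -5.00000; window check -1.4 ≤ -5.00000 < -0.6 is false → out
[4] lift (0,-2): star map gives 0.47214; window check -1.4 ≤ 0.47214 < -0.6 is false → out
[5] lift (2,-2): star map gives 2.47214; window check -1.4 ≤ 2.47214 < -0.6 is false → out
[6] lift (5,3): star map gives 4.29180; window check -1.4 ≤ 4.29180 < -0.6 is false → out
[7] lift (0,0): star map gives 0.00000; window check -1.4 ≤ 0.00000 < -0.6 is false → out
[8] lift (-1,-2): star map gives -0.52786; window check -1.4 ≤ -0.52786 < -0.6 is false → out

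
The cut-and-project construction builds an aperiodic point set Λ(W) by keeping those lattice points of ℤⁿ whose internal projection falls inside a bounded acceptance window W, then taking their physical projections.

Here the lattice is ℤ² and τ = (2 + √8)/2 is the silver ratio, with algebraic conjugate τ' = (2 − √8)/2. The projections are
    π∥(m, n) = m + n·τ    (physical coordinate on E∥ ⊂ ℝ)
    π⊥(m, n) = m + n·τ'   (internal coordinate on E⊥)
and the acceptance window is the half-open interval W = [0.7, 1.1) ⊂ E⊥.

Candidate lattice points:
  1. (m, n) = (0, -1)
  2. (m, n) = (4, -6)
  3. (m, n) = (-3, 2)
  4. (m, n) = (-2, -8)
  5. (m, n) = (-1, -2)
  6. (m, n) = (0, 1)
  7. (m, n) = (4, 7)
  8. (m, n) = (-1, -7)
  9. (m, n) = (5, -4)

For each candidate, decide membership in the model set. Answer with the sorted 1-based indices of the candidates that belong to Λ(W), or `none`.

τ' = (2−√8)/2 ≈ -0.41421.
#1 (0,-1): internal coord 0 + (-1)·τ' = +0.41421; +0.41421 ∉ [0.7, 1.1) → out
#2 (4,-6): internal coord 4 + (-6)·τ' = +6.48528; +6.48528 ∉ [0.7, 1.1) → out
#3 (-3,2): internal coord -3 + (2)·τ' = -3.82843; -3.82843 ∉ [0.7, 1.1) → out
#4 (-2,-8): internal coord -2 + (-8)·τ' = +1.31371; +1.31371 ∉ [0.7, 1.1) → out
#5 (-1,-2): internal coord -1 + (-2)·τ' = -0.17157; -0.17157 ∉ [0.7, 1.1) → out
#6 (0,1): internal coord 0 + (1)·τ' = -0.41421; -0.41421 ∉ [0.7, 1.1) → out
#7 (4,7): internal coord 4 + (7)·τ' = +1.10051; +1.10051 ∉ [0.7, 1.1) → out
#8 (-1,-7): internal coord -1 + (-7)·τ' = +1.89949; +1.89949 ∉ [0.7, 1.1) → out
#9 (5,-4): internal coord 5 + (-4)·τ' = +6.65685; +6.65685 ∉ [0.7, 1.1) → out

none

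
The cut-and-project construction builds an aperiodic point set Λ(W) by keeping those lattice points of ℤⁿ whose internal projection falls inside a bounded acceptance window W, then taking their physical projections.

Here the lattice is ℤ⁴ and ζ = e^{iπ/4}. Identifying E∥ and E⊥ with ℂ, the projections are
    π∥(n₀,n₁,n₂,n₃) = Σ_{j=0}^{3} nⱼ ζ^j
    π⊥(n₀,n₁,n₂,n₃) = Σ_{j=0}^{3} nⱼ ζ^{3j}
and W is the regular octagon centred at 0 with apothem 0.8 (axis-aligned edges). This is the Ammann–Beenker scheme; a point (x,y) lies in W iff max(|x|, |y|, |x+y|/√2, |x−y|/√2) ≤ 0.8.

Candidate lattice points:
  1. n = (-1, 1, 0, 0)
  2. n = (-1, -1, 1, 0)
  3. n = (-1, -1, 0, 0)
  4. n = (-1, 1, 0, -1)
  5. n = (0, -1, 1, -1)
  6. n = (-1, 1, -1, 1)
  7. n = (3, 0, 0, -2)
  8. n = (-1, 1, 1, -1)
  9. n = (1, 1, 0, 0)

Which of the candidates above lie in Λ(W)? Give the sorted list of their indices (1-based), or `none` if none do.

3, 9

π⊥(n) = n₀ + n₁ζ³ + n₂ζ⁶ + n₃ζ⁹ where ζ = e^{iπ/4}.
#1 (-1, 1, 0, 0): internal (-1.707107, 0.707107); octagon support 1.707107 vs apothem 0.8 → ∉ W
#2 (-1, -1, 1, 0): internal (-0.292893, -1.707107); octagon support 1.707107 vs apothem 0.8 → ∉ W
#3 (-1, -1, 0, 0): internal (-0.292893, -0.707107); octagon support 0.707107 vs apothem 0.8 → ∈ W
#4 (-1, 1, 0, -1): internal (-2.414214, 0.000000); octagon support 2.414214 vs apothem 0.8 → ∉ W
#5 (0, -1, 1, -1): internal (0.000000, -2.414214); octagon support 2.414214 vs apothem 0.8 → ∉ W
#6 (-1, 1, -1, 1): internal (-1.000000, 2.414214); octagon support 2.414214 vs apothem 0.8 → ∉ W
#7 (3, 0, 0, -2): internal (1.585786, -1.414214); octagon support 2.121320 vs apothem 0.8 → ∉ W
#8 (-1, 1, 1, -1): internal (-2.414214, -1.000000); octagon support 2.414214 vs apothem 0.8 → ∉ W
#9 (1, 1, 0, 0): internal (0.292893, 0.707107); octagon support 0.707107 vs apothem 0.8 → ∈ W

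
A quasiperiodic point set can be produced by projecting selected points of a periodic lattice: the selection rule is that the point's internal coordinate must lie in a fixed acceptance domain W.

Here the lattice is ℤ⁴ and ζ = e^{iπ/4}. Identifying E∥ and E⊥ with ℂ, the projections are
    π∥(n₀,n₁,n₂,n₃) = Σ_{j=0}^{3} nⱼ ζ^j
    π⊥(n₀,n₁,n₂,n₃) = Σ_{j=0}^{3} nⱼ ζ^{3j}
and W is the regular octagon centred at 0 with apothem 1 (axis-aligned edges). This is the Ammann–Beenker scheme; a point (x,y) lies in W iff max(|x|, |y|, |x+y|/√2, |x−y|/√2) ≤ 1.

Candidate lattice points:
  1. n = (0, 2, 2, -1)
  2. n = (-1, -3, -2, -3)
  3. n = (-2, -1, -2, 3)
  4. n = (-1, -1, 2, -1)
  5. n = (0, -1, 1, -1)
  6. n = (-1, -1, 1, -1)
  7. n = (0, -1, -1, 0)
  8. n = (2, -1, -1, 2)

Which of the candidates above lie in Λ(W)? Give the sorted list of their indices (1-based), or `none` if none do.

7

π⊥(n) = n₀ + n₁ζ³ + n₂ζ⁶ + n₃ζ⁹ where ζ = e^{iπ/4}.
#1 (0, 2, 2, -1): internal (-2.12132, -1.29289); octagon support 2.41421 vs apothem 1 → ∉ W
#2 (-1, -3, -2, -3): internal (-1.00000, -2.24264); octagon support 2.29289 vs apothem 1 → ∉ W
#3 (-2, -1, -2, 3): internal (0.82843, 3.41421); octagon support 3.41421 vs apothem 1 → ∉ W
#4 (-1, -1, 2, -1): internal (-1.00000, -3.41421); octagon support 3.41421 vs apothem 1 → ∉ W
#5 (0, -1, 1, -1): internal (0.00000, -2.41421); octagon support 2.41421 vs apothem 1 → ∉ W
#6 (-1, -1, 1, -1): internal (-1.00000, -2.41421); octagon support 2.41421 vs apothem 1 → ∉ W
#7 (0, -1, -1, 0): internal (0.70711, 0.29289); octagon support 0.70711 vs apothem 1 → ∈ W
#8 (2, -1, -1, 2): internal (4.12132, 1.70711); octagon support 4.12132 vs apothem 1 → ∉ W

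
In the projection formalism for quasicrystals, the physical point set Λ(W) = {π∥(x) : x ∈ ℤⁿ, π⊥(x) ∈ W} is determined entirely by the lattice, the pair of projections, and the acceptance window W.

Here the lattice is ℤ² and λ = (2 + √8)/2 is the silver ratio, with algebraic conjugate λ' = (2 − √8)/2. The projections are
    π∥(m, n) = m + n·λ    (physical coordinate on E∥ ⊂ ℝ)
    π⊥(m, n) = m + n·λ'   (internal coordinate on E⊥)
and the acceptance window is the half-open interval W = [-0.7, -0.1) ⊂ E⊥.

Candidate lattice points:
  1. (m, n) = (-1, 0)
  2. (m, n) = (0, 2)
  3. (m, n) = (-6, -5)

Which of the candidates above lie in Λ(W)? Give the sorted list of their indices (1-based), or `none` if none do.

none

λ' = (2−√8)/2 ≈ -0.41421.
candidate 1: (m,n)=(-1,0) → π∥ = -1+0·λ ≈ -1.00000, π⊥ = -1+0·λ' ≈ -1.00000 ∉ [-0.7, -0.1) ⇒ out
candidate 2: (m,n)=(0,2) → π∥ = 0+2·λ ≈ 4.82843, π⊥ = 0+2·λ' ≈ -0.82843 ∉ [-0.7, -0.1) ⇒ out
candidate 3: (m,n)=(-6,-5) → π∥ = -6-5·λ ≈ -18.07107, π⊥ = -6-5·λ' ≈ -3.92893 ∉ [-0.7, -0.1) ⇒ out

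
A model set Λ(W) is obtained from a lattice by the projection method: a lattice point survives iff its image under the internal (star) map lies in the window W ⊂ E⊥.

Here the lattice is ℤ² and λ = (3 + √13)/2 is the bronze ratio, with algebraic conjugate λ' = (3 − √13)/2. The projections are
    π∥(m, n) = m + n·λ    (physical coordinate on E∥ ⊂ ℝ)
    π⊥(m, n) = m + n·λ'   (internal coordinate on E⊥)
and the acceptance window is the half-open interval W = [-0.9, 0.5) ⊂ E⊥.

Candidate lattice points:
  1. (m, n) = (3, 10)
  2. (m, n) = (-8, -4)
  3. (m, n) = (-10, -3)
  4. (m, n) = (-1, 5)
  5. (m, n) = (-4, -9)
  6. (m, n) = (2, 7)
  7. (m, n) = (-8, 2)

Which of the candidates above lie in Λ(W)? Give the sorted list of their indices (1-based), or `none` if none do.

1, 6

λ' = (3−√13)/2 ≈ -0.302776.
[1] lift (3,10): star map gives -0.027756; window check -0.9 ≤ -0.027756 < 0.5 is true → IN Λ
[2] lift (-8,-4): star map gives -6.788897; window check -0.9 ≤ -6.788897 < 0.5 is false → out
[3] lift (-10,-3): star map gives -9.091673; window check -0.9 ≤ -9.091673 < 0.5 is false → out
[4] lift (-1,5): star map gives -2.513878; window check -0.9 ≤ -2.513878 < 0.5 is false → out
[5] lift (-4,-9): star map gives -1.275019; window check -0.9 ≤ -1.275019 < 0.5 is false → out
[6] lift (2,7): star map gives -0.119429; window check -0.9 ≤ -0.119429 < 0.5 is true → IN Λ
[7] lift (-8,2): star map gives -8.605551; window check -0.9 ≤ -8.605551 < 0.5 is false → out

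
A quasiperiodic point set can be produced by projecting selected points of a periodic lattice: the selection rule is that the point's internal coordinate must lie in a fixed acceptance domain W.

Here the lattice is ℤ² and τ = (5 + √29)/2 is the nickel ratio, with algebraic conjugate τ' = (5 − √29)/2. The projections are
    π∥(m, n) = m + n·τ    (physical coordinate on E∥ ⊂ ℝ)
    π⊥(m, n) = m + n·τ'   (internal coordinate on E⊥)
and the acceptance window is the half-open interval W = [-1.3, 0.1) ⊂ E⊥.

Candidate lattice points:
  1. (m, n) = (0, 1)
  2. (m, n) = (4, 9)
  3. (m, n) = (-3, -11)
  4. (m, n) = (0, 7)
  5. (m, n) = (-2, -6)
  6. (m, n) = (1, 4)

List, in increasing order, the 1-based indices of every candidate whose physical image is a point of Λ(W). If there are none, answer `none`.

Numerically τ ≈ 5.192582 and τ' = −1/τ ≈ -0.192582.
candidate 1: (m,n)=(0,1) → π∥ = 0+1·τ ≈ 5.192582, π⊥ = 0+1·τ' ≈ -0.192582 ∈ [-1.3, 0.1) ⇒ IN Λ
candidate 2: (m,n)=(4,9) → π∥ = 4+9·τ ≈ 50.733242, π⊥ = 4+9·τ' ≈ 2.266758 ∉ [-1.3, 0.1) ⇒ out
candidate 3: (m,n)=(-3,-11) → π∥ = -3-11·τ ≈ -60.118406, π⊥ = -3-11·τ' ≈ -0.881594 ∈ [-1.3, 0.1) ⇒ IN Λ
candidate 4: (m,n)=(0,7) → π∥ = 0+7·τ ≈ 36.348077, π⊥ = 0+7·τ' ≈ -1.348077 ∉ [-1.3, 0.1) ⇒ out
candidate 5: (m,n)=(-2,-6) → π∥ = -2-6·τ ≈ -33.155494, π⊥ = -2-6·τ' ≈ -0.844506 ∈ [-1.3, 0.1) ⇒ IN Λ
candidate 6: (m,n)=(1,4) → π∥ = 1+4·τ ≈ 21.770330, π⊥ = 1+4·τ' ≈ 0.229670 ∉ [-1.3, 0.1) ⇒ out

1, 3, 5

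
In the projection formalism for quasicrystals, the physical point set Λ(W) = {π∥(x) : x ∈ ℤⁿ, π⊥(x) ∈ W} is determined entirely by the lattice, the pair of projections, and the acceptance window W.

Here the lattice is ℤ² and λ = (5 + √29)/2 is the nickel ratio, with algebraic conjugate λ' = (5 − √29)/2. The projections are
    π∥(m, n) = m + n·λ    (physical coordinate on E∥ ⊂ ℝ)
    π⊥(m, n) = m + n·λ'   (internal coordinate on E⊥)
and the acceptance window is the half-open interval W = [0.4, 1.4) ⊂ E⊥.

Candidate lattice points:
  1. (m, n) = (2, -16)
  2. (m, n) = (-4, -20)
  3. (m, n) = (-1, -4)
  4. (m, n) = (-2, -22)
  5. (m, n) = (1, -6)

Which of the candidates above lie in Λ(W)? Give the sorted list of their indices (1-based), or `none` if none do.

Compute λ' = (5−√29)/2 = -0.192582, so π⊥(m,n) = m -0.192582·n.
candidate 1: (m,n)=(2,-16) → π∥ = 2-16·λ ≈ -81.081318, π⊥ = 2-16·λ' ≈ 5.081318 ∉ [0.4, 1.4) ⇒ out
candidate 2: (m,n)=(-4,-20) → π∥ = -4-20·λ ≈ -107.851648, π⊥ = -4-20·λ' ≈ -0.148352 ∉ [0.4, 1.4) ⇒ out
candidate 3: (m,n)=(-1,-4) → π∥ = -1-4·λ ≈ -21.770330, π⊥ = -1-4·λ' ≈ -0.229670 ∉ [0.4, 1.4) ⇒ out
candidate 4: (m,n)=(-2,-22) → π∥ = -2-22·λ ≈ -116.236813, π⊥ = -2-22·λ' ≈ 2.236813 ∉ [0.4, 1.4) ⇒ out
candidate 5: (m,n)=(1,-6) → π∥ = 1-6·λ ≈ -30.155494, π⊥ = 1-6·λ' ≈ 2.155494 ∉ [0.4, 1.4) ⇒ out

none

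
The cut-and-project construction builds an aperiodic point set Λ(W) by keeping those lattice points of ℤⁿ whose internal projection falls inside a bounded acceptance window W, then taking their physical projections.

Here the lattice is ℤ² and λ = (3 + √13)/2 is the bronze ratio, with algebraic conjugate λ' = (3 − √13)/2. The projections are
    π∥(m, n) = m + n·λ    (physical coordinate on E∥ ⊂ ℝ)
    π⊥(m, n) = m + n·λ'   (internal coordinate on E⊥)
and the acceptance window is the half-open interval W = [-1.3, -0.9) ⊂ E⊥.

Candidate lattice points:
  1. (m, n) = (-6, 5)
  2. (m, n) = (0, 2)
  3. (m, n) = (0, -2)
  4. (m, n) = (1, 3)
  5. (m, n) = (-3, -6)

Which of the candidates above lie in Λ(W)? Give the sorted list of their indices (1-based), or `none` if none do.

Compute λ' = (3−√13)/2 = -0.3028, so π⊥(m,n) = m -0.3028·n.
candidate 1: (m,n)=(-6,5) → π∥ = -6+5·λ ≈ 10.5139, π⊥ = -6+5·λ' ≈ -7.5139 ∉ [-1.3, -0.9) ⇒ out
candidate 2: (m,n)=(0,2) → π∥ = 0+2·λ ≈ 6.6056, π⊥ = 0+2·λ' ≈ -0.6056 ∉ [-1.3, -0.9) ⇒ out
candidate 3: (m,n)=(0,-2) → π∥ = 0-2·λ ≈ -6.6056, π⊥ = 0-2·λ' ≈ 0.6056 ∉ [-1.3, -0.9) ⇒ out
candidate 4: (m,n)=(1,3) → π∥ = 1+3·λ ≈ 10.9083, π⊥ = 1+3·λ' ≈ 0.0917 ∉ [-1.3, -0.9) ⇒ out
candidate 5: (m,n)=(-3,-6) → π∥ = -3-6·λ ≈ -22.8167, π⊥ = -3-6·λ' ≈ -1.1833 ∈ [-1.3, -0.9) ⇒ IN Λ

5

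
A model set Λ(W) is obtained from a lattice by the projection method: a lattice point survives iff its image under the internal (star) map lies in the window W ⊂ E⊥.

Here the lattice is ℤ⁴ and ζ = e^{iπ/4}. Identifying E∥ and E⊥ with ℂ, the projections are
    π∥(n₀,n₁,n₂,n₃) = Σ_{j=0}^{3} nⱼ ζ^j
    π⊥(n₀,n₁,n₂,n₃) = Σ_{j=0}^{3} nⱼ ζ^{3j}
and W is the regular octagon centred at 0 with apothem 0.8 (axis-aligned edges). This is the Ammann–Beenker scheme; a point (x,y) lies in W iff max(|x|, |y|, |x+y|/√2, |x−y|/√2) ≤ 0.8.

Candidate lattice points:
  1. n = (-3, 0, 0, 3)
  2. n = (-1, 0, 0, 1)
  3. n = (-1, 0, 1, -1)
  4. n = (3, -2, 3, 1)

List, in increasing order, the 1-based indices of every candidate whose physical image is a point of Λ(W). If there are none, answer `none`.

With ζ = e^{iπ/4} the internal vectors are ζ^0,ζ^3,ζ^6,ζ^9.
candidate 1: n = (-3, 0, 0, 3) → π⊥ ≈ (-0.8787, +2.1213); max(|x|,|y|,|x±y|/√2) = 2.1213 > 0.8 ⇒ ∉ W
candidate 2: n = (-1, 0, 0, 1) → π⊥ ≈ (-0.2929, +0.7071); max(|x|,|y|,|x±y|/√2) = 0.7071 ≤ 0.8 ⇒ ∈ W
candidate 3: n = (-1, 0, 1, -1) → π⊥ ≈ (-1.7071, -1.7071); max(|x|,|y|,|x±y|/√2) = 2.4142 > 0.8 ⇒ ∉ W
candidate 4: n = (3, -2, 3, 1) → π⊥ ≈ (+5.1213, -3.7071); max(|x|,|y|,|x±y|/√2) = 6.2426 > 0.8 ⇒ ∉ W

2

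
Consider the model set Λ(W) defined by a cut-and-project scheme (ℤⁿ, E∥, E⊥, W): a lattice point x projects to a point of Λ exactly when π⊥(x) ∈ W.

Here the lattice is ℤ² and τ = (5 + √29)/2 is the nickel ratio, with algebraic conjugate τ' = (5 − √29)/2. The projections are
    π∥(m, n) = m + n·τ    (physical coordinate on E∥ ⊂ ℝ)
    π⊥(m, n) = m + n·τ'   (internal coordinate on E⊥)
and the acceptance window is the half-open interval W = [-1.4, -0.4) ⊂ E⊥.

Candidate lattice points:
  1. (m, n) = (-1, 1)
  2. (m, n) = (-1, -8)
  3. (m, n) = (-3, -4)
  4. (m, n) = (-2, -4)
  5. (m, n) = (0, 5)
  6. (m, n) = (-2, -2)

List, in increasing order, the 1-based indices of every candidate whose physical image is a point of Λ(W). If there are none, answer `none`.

τ' = (5−√29)/2 ≈ -0.1926.
[1] lift (-1,1): star map gives -1.1926; window check -1.4 ≤ -1.1926 < -0.4 is true → IN Λ
[2] lift (-1,-8): star map gives 0.5407; window check -1.4 ≤ 0.5407 < -0.4 is false → out
[3] lift (-3,-4): star map gives -2.2297; window check -1.4 ≤ -2.2297 < -0.4 is false → out
[4] lift (-2,-4): star map gives -1.2297; window check -1.4 ≤ -1.2297 < -0.4 is true → IN Λ
[5] lift (0,5): star map gives -0.9629; window check -1.4 ≤ -0.9629 < -0.4 is true → IN Λ
[6] lift (-2,-2): star map gives -1.6148; window check -1.4 ≤ -1.6148 < -0.4 is false → out

1, 4, 5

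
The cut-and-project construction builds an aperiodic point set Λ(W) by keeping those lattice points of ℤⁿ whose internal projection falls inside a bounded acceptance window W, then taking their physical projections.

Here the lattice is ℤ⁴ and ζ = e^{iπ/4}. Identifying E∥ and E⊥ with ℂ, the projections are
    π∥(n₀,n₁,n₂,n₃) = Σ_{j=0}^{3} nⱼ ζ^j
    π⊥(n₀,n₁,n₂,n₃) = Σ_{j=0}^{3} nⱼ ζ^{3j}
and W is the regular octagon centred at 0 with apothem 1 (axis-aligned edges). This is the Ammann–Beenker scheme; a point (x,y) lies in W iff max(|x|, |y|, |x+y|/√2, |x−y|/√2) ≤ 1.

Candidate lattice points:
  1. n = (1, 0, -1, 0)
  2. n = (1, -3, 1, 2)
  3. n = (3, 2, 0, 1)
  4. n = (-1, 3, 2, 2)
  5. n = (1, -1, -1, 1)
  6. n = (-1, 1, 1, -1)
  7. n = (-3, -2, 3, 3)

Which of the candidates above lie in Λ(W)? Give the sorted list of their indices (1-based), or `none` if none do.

With ζ = e^{iπ/4} the internal vectors are ζ^0,ζ^3,ζ^6,ζ^9.
candidate 1: n = (1, 0, -1, 0) → π⊥ ≈ (+1.0000, +1.0000); max(|x|,|y|,|x±y|/√2) = 1.4142 > 1 ⇒ ∉ W
candidate 2: n = (1, -3, 1, 2) → π⊥ ≈ (+4.5355, -1.7071); max(|x|,|y|,|x±y|/√2) = 4.5355 > 1 ⇒ ∉ W
candidate 3: n = (3, 2, 0, 1) → π⊥ ≈ (+2.2929, +2.1213); max(|x|,|y|,|x±y|/√2) = 3.1213 > 1 ⇒ ∉ W
candidate 4: n = (-1, 3, 2, 2) → π⊥ ≈ (-1.7071, +1.5355); max(|x|,|y|,|x±y|/√2) = 2.2929 > 1 ⇒ ∉ W
candidate 5: n = (1, -1, -1, 1) → π⊥ ≈ (+2.4142, +1.0000); max(|x|,|y|,|x±y|/√2) = 2.4142 > 1 ⇒ ∉ W
candidate 6: n = (-1, 1, 1, -1) → π⊥ ≈ (-2.4142, -1.0000); max(|x|,|y|,|x±y|/√2) = 2.4142 > 1 ⇒ ∉ W
candidate 7: n = (-3, -2, 3, 3) → π⊥ ≈ (+0.5355, -2.2929); max(|x|,|y|,|x±y|/√2) = 2.2929 > 1 ⇒ ∉ W

none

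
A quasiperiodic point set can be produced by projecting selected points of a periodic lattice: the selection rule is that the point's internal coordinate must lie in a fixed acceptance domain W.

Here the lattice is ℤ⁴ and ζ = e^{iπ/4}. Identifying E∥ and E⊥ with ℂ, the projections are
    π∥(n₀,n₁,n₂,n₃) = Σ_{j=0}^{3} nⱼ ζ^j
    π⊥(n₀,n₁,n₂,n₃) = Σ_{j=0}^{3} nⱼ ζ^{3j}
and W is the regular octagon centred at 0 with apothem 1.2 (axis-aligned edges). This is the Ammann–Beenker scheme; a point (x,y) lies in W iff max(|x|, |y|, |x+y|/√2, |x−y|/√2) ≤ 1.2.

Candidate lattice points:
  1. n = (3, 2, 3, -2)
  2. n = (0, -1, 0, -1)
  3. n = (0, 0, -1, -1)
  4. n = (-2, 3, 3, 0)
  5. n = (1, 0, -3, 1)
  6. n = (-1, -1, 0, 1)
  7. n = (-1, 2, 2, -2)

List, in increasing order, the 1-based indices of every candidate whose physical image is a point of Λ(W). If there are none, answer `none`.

Internal map: ζ^{3j} for j=0..3 gives (1,0), (−√2/2,√2/2), (0,−1), (√2/2,√2/2).
#1 (3, 2, 3, -2): internal (0.17157, -3.00000); octagon support 3.00000 vs apothem 1.2 → ∉ W
#2 (0, -1, 0, -1): internal (0.00000, -1.41421); octagon support 1.41421 vs apothem 1.2 → ∉ W
#3 (0, 0, -1, -1): internal (-0.70711, 0.29289); octagon support 0.70711 vs apothem 1.2 → ∈ W
#4 (-2, 3, 3, 0): internal (-4.12132, -0.87868); octagon support 4.12132 vs apothem 1.2 → ∉ W
#5 (1, 0, -3, 1): internal (1.70711, 3.70711); octagon support 3.82843 vs apothem 1.2 → ∉ W
#6 (-1, -1, 0, 1): internal (0.41421, 0.00000); octagon support 0.41421 vs apothem 1.2 → ∈ W
#7 (-1, 2, 2, -2): internal (-3.82843, -2.00000); octagon support 4.12132 vs apothem 1.2 → ∉ W

3, 6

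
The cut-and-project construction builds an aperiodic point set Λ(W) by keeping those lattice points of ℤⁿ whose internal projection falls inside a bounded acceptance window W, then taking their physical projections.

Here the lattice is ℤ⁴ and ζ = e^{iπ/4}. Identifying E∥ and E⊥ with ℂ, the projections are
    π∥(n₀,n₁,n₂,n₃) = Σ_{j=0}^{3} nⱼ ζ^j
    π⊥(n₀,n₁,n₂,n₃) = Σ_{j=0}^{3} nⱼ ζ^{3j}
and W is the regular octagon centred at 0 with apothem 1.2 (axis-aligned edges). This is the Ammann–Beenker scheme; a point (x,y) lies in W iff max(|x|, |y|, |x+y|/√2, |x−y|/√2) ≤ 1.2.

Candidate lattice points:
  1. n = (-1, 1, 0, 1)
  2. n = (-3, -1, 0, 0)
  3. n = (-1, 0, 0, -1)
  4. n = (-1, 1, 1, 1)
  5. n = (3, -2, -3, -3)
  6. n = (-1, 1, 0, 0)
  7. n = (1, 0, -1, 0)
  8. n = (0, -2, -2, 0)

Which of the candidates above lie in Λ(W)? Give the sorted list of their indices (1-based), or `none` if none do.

4

Internal map: ζ^{3j} for j=0..3 gives (1,0), (−√2/2,√2/2), (0,−1), (√2/2,√2/2).
candidate 1: n = (-1, 1, 0, 1) → π⊥ ≈ (-1.0000, +1.4142); max(|x|,|y|,|x±y|/√2) = 1.7071 > 1.2 ⇒ ∉ W
candidate 2: n = (-3, -1, 0, 0) → π⊥ ≈ (-2.2929, -0.7071); max(|x|,|y|,|x±y|/√2) = 2.2929 > 1.2 ⇒ ∉ W
candidate 3: n = (-1, 0, 0, -1) → π⊥ ≈ (-1.7071, -0.7071); max(|x|,|y|,|x±y|/√2) = 1.7071 > 1.2 ⇒ ∉ W
candidate 4: n = (-1, 1, 1, 1) → π⊥ ≈ (-1.0000, +0.4142); max(|x|,|y|,|x±y|/√2) = 1.0000 ≤ 1.2 ⇒ ∈ W
candidate 5: n = (3, -2, -3, -3) → π⊥ ≈ (+2.2929, -0.5355); max(|x|,|y|,|x±y|/√2) = 2.2929 > 1.2 ⇒ ∉ W
candidate 6: n = (-1, 1, 0, 0) → π⊥ ≈ (-1.7071, +0.7071); max(|x|,|y|,|x±y|/√2) = 1.7071 > 1.2 ⇒ ∉ W
candidate 7: n = (1, 0, -1, 0) → π⊥ ≈ (+1.0000, +1.0000); max(|x|,|y|,|x±y|/√2) = 1.4142 > 1.2 ⇒ ∉ W
candidate 8: n = (0, -2, -2, 0) → π⊥ ≈ (+1.4142, +0.5858); max(|x|,|y|,|x±y|/√2) = 1.4142 > 1.2 ⇒ ∉ W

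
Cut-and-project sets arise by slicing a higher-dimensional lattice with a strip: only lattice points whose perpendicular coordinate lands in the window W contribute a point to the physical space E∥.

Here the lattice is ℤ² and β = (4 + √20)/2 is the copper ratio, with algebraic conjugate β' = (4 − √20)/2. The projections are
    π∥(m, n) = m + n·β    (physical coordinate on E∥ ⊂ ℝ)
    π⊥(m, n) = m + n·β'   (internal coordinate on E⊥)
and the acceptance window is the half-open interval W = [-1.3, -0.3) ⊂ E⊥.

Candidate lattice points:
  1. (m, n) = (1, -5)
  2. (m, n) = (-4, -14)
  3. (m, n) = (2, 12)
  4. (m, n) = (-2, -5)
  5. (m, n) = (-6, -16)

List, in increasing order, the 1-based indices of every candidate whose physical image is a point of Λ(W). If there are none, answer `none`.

β' = (4−√20)/2 ≈ -0.2361.
[1] lift (1,-5): star map gives 2.1803; window check -1.3 ≤ 2.1803 < -0.3 is false → out
[2] lift (-4,-14): star map gives -0.6950; window check -1.3 ≤ -0.6950 < -0.3 is true → IN Λ
[3] lift (2,12): star map gives -0.8328; window check -1.3 ≤ -0.8328 < -0.3 is true → IN Λ
[4] lift (-2,-5): star map gives -0.8197; window check -1.3 ≤ -0.8197 < -0.3 is true → IN Λ
[5] lift (-6,-16): star map gives -2.2229; window check -1.3 ≤ -2.2229 < -0.3 is false → out

2, 3, 4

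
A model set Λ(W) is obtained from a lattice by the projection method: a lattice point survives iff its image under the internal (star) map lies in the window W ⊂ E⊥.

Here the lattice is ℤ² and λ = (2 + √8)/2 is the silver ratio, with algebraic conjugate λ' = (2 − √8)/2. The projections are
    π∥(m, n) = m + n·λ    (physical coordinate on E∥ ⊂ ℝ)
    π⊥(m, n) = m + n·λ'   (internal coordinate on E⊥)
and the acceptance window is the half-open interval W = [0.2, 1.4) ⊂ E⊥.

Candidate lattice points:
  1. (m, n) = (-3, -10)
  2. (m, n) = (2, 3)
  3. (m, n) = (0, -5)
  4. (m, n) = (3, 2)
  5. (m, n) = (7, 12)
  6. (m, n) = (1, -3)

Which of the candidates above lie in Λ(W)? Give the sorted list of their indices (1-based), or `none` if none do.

Compute λ' = (2−√8)/2 = -0.4142, so π⊥(m,n) = m -0.4142·n.
#1 (-3,-10): internal coord -3 + (-10)·λ' = +1.1421; +1.1421 ∈ [0.2, 1.4) → IN Λ
#2 (2,3): internal coord 2 + (3)·λ' = +0.7574; +0.7574 ∈ [0.2, 1.4) → IN Λ
#3 (0,-5): internal coord 0 + (-5)·λ' = +2.0711; +2.0711 ∉ [0.2, 1.4) → out
#4 (3,2): internal coord 3 + (2)·λ' = +2.1716; +2.1716 ∉ [0.2, 1.4) → out
#5 (7,12): internal coord 7 + (12)·λ' = +2.0294; +2.0294 ∉ [0.2, 1.4) → out
#6 (1,-3): internal coord 1 + (-3)·λ' = +2.2426; +2.2426 ∉ [0.2, 1.4) → out

1, 2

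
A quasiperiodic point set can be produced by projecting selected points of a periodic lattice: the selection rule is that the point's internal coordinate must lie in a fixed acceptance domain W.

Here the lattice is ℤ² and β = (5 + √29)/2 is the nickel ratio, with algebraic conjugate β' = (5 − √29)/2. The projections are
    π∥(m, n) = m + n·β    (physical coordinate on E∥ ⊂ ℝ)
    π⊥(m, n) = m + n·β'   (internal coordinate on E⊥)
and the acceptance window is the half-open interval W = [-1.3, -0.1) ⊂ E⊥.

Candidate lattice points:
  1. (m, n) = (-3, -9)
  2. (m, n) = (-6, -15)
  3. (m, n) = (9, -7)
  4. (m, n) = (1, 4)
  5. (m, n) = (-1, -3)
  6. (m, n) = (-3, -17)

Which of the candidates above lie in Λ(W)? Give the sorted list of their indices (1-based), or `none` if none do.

1, 5

Numerically β ≈ 5.19258 and β' = −1/β ≈ -0.19258.
candidate 1: (m,n)=(-3,-9) → π∥ = -3-9·β ≈ -49.73324, π⊥ = -3-9·β' ≈ -1.26676 ∈ [-1.3, -0.1) ⇒ IN Λ
candidate 2: (m,n)=(-6,-15) → π∥ = -6-15·β ≈ -83.88874, π⊥ = -6-15·β' ≈ -3.11126 ∉ [-1.3, -0.1) ⇒ out
candidate 3: (m,n)=(9,-7) → π∥ = 9-7·β ≈ -27.34808, π⊥ = 9-7·β' ≈ 10.34808 ∉ [-1.3, -0.1) ⇒ out
candidate 4: (m,n)=(1,4) → π∥ = 1+4·β ≈ 21.77033, π⊥ = 1+4·β' ≈ 0.22967 ∉ [-1.3, -0.1) ⇒ out
candidate 5: (m,n)=(-1,-3) → π∥ = -1-3·β ≈ -16.57775, π⊥ = -1-3·β' ≈ -0.42225 ∈ [-1.3, -0.1) ⇒ IN Λ
candidate 6: (m,n)=(-3,-17) → π∥ = -3-17·β ≈ -91.27390, π⊥ = -3-17·β' ≈ 0.27390 ∉ [-1.3, -0.1) ⇒ out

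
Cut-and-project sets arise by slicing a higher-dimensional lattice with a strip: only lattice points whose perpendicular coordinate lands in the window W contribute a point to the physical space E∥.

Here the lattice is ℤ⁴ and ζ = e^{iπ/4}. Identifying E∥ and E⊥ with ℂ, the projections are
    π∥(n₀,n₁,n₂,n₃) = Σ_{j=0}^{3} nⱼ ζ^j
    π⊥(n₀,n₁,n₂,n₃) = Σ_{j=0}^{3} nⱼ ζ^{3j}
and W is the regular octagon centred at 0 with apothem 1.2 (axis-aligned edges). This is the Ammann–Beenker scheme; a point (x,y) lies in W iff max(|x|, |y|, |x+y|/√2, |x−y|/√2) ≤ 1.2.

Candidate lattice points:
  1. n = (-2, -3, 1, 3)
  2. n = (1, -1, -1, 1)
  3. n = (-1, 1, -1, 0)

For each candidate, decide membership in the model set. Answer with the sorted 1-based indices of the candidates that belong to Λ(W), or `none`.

With ζ = e^{iπ/4} the internal vectors are ζ^0,ζ^3,ζ^6,ζ^9.
#1 (-2, -3, 1, 3): internal (2.2426, -1.0000); octagon support 2.2929 vs apothem 1.2 → ∉ W
#2 (1, -1, -1, 1): internal (2.4142, 1.0000); octagon support 2.4142 vs apothem 1.2 → ∉ W
#3 (-1, 1, -1, 0): internal (-1.7071, 1.7071); octagon support 2.4142 vs apothem 1.2 → ∉ W

none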